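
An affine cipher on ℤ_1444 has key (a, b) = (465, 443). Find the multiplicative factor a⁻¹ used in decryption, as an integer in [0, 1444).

Extended Euclidean algorithm:
1444 = 3×465 + 49
465 = 9×49 + 24
49 = 2×24 + 1
24 = 24×1 + 0
Since gcd(465, 1444) = 1, back-substitute to write 1 as a combination:
1 = 49 − 2·24
1 = −2·465 + 19·49
1 = 19·1444 − 59·465
Hence 465⁻¹ ≡ -59 ≡ 1385 (mod 1444).

1385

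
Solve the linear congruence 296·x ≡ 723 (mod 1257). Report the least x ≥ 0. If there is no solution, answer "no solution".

First find gcd(296, 1257):
1257 = 4×296 + 73
296 = 4×73 + 4
73 = 18×4 + 1
4 = 4×1 + 0
gcd = 1, so a unique solution mod 1257 exists.
Back-substitute for the Bézout coefficients:
1 = 73 − 18·4
1 = −18·296 + 73·73
1 = 73·1257 − 310·296
So 296·(-310) ≡ 1 (mod 1257), giving 296⁻¹ ≡ 947.
x ≡ 296⁻¹·723 ≡ 947·723 ≡ 873 (mod 1257).

873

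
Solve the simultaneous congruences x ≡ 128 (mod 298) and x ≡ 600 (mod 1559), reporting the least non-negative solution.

218860

Write x = 128 + 298·k. Then 298·k ≡ 600 − 128 ≡ 472 (mod 1559).
Need 298⁻¹ mod 1559. Extended Euclid on (1559, 298):
1559 = 5·298 + 69
298 = 4·69 + 22
69 = 3·22 + 3
22 = 7·3 + 1
3 = 3·1 + 0
Back-substitute:
1 = 22 − 7·3
1 = −7·69 + 22·22
1 = 22·298 − 95·69
1 = −95·1559 + 497·298
298⁻¹ ≡ 497 (mod 1559), so k ≡ 497·472 ≡ 734 (mod 1559).
x = 128 + 298·734 = 218860.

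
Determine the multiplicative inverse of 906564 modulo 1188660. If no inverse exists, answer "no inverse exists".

no inverse exists

Euclidean algorithm on 1188660, 906564:
1188660 = 1·906564 + 282096
906564 = 3·282096 + 60276
282096 = 4·60276 + 40992
60276 = 1·40992 + 19284
40992 = 2·19284 + 2424
19284 = 7·2424 + 2316
2424 = 1·2316 + 108
2316 = 21·108 + 48
108 = 2·48 + 12
48 = 4·12 + 0
Since gcd = 12 > 1, 906564 is not a unit mod 1188660.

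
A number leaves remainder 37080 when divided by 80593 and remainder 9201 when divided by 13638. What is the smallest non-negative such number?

840219105

Write x = 37080 + 80593·k. Then 80593·k ≡ 9201 − 37080 ≡ 13035 (mod 13638).
Need 80593⁻¹ mod 13638. Extended Euclid on (13638, 12403):
13638 = 1·12403 + 1235
12403 = 10·1235 + 53
1235 = 23·53 + 16
53 = 3·16 + 5
16 = 3·5 + 1
5 = 5·1 + 0
Back-substitute:
1 = 16 − 3·5
1 = −3·53 + 10·16
1 = 10·1235 − 233·53
1 = −233·12403 + 2340·1235
1 = 2340·13638 − 2573·12403
80593⁻¹ ≡ 11065 (mod 13638), so k ≡ 11065·13035 ≡ 10425 (mod 13638).
x = 37080 + 80593·10425 = 840219105.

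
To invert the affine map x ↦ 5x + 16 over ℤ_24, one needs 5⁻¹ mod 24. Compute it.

5

Run Euclid on (24, 5):
24 = 4×5 + 4
5 = 1×4 + 1
4 = 4×1 + 0
The gcd is 1. Working backward:
1 = 5 − 4
1 = −24 + 5·5
So 5·5 ≡ 1 (mod 24).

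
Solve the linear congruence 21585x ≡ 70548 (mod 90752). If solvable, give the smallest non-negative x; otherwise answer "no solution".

First find gcd(21585, 90752):
90752 = 4*21585 + 4412
21585 = 4*4412 + 3937
4412 = 1*3937 + 475
3937 = 8*475 + 137
475 = 3*137 + 64
137 = 2*64 + 9
64 = 7*9 + 1
9 = 9*1 + 0
gcd = 1, so a unique solution mod 90752 exists.
Back-substitute for the Bézout coefficients:
1 = 64 − 7·9
1 = −7·137 + 15·64
1 = 15·475 − 52·137
1 = −52·3937 + 431·475
1 = 431·4412 − 483·3937
1 = −483·21585 + 2363·4412
1 = 2363·90752 − 9935·21585
So 21585·(-9935) ≡ 1 (mod 90752), giving 21585⁻¹ ≡ 80817.
x ≡ 21585⁻¹·70548 ≡ 80817·70548 ≡ 74068 (mod 90752).

74068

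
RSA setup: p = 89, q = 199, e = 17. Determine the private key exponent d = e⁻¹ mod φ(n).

φ(n) = (p−1)(q−1) = 88·198 = 17424.
Need d with 17·d ≡ 1 (mod 17424). Apply the extended Euclidean algorithm:
17424 = 1024×17 + 16
17 = 1×16 + 1
16 = 16×1 + 0
Back-substitute:
1 = 17 − 16
1 = −17424 + 1025·17
So 17·1025 ≡ 1 (mod 17424), hence d = 1025.

1025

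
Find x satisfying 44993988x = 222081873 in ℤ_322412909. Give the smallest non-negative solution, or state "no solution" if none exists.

9352110

First find gcd(44993988, 322412909):
322412909 = 7×44993988 + 7454993
44993988 = 6×7454993 + 264030
7454993 = 28×264030 + 62153
264030 = 4×62153 + 15418
62153 = 4×15418 + 481
15418 = 32×481 + 26
481 = 18×26 + 13
26 = 2×13 + 0
gcd = 13 and 13 | 222081873, so solutions exist. Divide through by 13: 3461076x ≡ 17083221 (mod 24800993).
Now find 3461076⁻¹ mod 24800993:
24800993 = 7×3461076 + 573461
3461076 = 6×573461 + 20310
573461 = 28×20310 + 4781
20310 = 4×4781 + 1186
4781 = 4×1186 + 37
1186 = 32×37 + 2
37 = 18×2 + 1
2 = 2×1 + 0
Back-substitute:
1 = 37 − 18·2
1 = −18·1186 + 577·37
1 = 577·4781 − 2326·1186
1 = −2326·20310 + 9881·4781
1 = 9881·573461 − 278994·20310
1 = −278994·3461076 + 1683845·573461
1 = 1683845·24800993 − 12065909·3461076
So 3461076·(-12065909) ≡ 1 (mod 24800993), i.e. 3461076⁻¹ ≡ 12735084.
Then x ≡ 12735084·17083221 ≡ 9352110 (mod 24800993); the smallest non-negative solution is x = 9352110.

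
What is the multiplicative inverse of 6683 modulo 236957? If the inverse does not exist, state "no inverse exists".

Apply the Euclidean algorithm to 236957 and 6683:
236957 = 35*6683 + 3052
6683 = 2*3052 + 579
3052 = 5*579 + 157
579 = 3*157 + 108
157 = 1*108 + 49
108 = 2*49 + 10
49 = 4*10 + 9
10 = 1*9 + 1
9 = 9*1 + 0
gcd = 1, so the inverse exists. Back-substitute:
1 = 10 − 9
1 = −49 + 5·10
1 = 5·108 − 11·49
1 = −11·157 + 16·108
1 = 16·579 − 59·157
1 = −59·3052 + 311·579
1 = 311·6683 − 681·3052
1 = −681·236957 + 24146·6683
So 6683·24146 ≡ 1 (mod 236957).

24146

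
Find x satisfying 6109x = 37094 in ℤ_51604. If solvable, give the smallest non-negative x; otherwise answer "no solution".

First find gcd(6109, 51604):
51604 = 8*6109 + 2732
6109 = 2*2732 + 645
2732 = 4*645 + 152
645 = 4*152 + 37
152 = 4*37 + 4
37 = 9*4 + 1
4 = 4*1 + 0
gcd = 1, so a unique solution mod 51604 exists.
Back-substitute for the Bézout coefficients:
1 = 37 − 9·4
1 = −9·152 + 37·37
1 = 37·645 − 157·152
1 = −157·2732 + 665·645
1 = 665·6109 − 1487·2732
1 = −1487·51604 + 12561·6109
So 6109·(12561) ≡ 1 (mod 51604), giving 6109⁻¹ ≡ 12561.
x ≡ 6109⁻¹·37094 ≡ 12561·37094 ≡ 5218 (mod 51604).

5218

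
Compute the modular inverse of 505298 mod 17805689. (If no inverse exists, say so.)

13604157

gcd(17805689, 505298) by repeated division:
17805689 = 35*505298 + 120259
505298 = 4*120259 + 24262
120259 = 4*24262 + 23211
24262 = 1*23211 + 1051
23211 = 22*1051 + 89
1051 = 11*89 + 72
89 = 1*72 + 17
72 = 4*17 + 4
17 = 4*4 + 1
4 = 4*1 + 0
Since gcd(505298, 17805689) = 1, back-substitute to write 1 as a combination:
1 = 17 − 4·4
1 = −4·72 + 17·17
1 = 17·89 − 21·72
1 = −21·1051 + 248·89
1 = 248·23211 − 5477·1051
1 = −5477·24262 + 5725·23211
1 = 5725·120259 − 28377·24262
1 = −28377·505298 + 119233·120259
1 = 119233·17805689 − 4201532·505298
Thus 505298·(-4201532) ≡ 1 (mod 17805689); reducing, -4201532 mod 17805689 = 13604157.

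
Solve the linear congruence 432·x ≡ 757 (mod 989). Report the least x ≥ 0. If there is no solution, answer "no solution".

First find gcd(432, 989):
989 = 2·432 + 125
432 = 3·125 + 57
125 = 2·57 + 11
57 = 5·11 + 2
11 = 5·2 + 1
2 = 2·1 + 0
gcd = 1, so a unique solution mod 989 exists.
Back-substitute for the Bézout coefficients:
1 = 11 − 5·2
1 = −5·57 + 26·11
1 = 26·125 − 57·57
1 = −57·432 + 197·125
1 = 197·989 − 451·432
So 432·(-451) ≡ 1 (mod 989), giving 432⁻¹ ≡ 538.
x ≡ 432⁻¹·757 ≡ 538·757 ≡ 787 (mod 989).

787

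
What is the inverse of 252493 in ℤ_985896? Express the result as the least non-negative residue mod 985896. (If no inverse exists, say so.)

Extended Euclidean algorithm:
985896 = 3*252493 + 228417
252493 = 1*228417 + 24076
228417 = 9*24076 + 11733
24076 = 2*11733 + 610
11733 = 19*610 + 143
610 = 4*143 + 38
143 = 3*38 + 29
38 = 1*29 + 9
29 = 3*9 + 2
9 = 4*2 + 1
2 = 2*1 + 0
The gcd is 1. Working backward:
1 = 9 − 4·2
1 = −4·29 + 13·9
1 = 13·38 − 17·29
1 = −17·143 + 64·38
1 = 64·610 − 273·143
1 = −273·11733 + 5251·610
1 = 5251·24076 − 10775·11733
1 = −10775·228417 + 102226·24076
1 = 102226·252493 − 113001·228417
1 = −113001·985896 + 441229·252493
So 252493·441229 ≡ 1 (mod 985896).

441229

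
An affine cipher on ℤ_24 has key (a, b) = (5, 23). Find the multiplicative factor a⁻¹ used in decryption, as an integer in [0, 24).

5

Extended Euclidean algorithm:
24 = 4×5 + 4
5 = 1×4 + 1
4 = 4×1 + 0
Since gcd(5, 24) = 1, back-substitute to write 1 as a combination:
1 = 5 − 4
1 = −24 + 5·5
So 5·5 ≡ 1 (mod 24).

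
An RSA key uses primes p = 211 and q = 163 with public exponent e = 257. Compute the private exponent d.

φ(n) = (p−1)(q−1) = 210·162 = 34020.
Need d with 257·d ≡ 1 (mod 34020). Apply the extended Euclidean algorithm:
34020 = 132×257 + 96
257 = 2×96 + 65
96 = 1×65 + 31
65 = 2×31 + 3
31 = 10×3 + 1
3 = 3×1 + 0
Back-substitute:
1 = 31 − 10·3
1 = −10·65 + 21·31
1 = 21·96 − 31·65
1 = −31·257 + 83·96
1 = 83·34020 − 10987·257
So 257·(-10987) ≡ 1 (mod 34020), hence d ≡ -10987 ≡ 23033 (mod 34020).

23033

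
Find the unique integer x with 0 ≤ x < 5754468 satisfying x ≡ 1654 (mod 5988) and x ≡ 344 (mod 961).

Write x = 1654 + 5988·k. Then 5988·k ≡ 344 − 1654 ≡ 612 (mod 961).
Need 5988⁻¹ mod 961. Extended Euclid on (961, 222):
961 = 4*222 + 73
222 = 3*73 + 3
73 = 24*3 + 1
3 = 3*1 + 0
Back-substitute:
1 = 73 − 24·3
1 = −24·222 + 73·73
1 = 73·961 − 316·222
5988⁻¹ ≡ 645 (mod 961), so k ≡ 645·612 ≡ 730 (mod 961).
x = 1654 + 5988·730 = 4372894.

4372894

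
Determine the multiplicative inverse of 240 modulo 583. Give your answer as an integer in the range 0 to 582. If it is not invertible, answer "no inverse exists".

566

Apply the Euclidean algorithm to 583 and 240:
583 = 2·240 + 103
240 = 2·103 + 34
103 = 3·34 + 1
34 = 34·1 + 0
Since gcd(240, 583) = 1, back-substitute to write 1 as a combination:
1 = 103 − 3·34
1 = −3·240 + 7·103
1 = 7·583 − 17·240
Hence 240⁻¹ ≡ -17 ≡ 566 (mod 583).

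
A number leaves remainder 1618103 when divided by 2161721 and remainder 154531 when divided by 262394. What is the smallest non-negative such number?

104866703813

Write x = 1618103 + 2161721·k. Then 2161721·k ≡ 154531 − 1618103 ≡ 110792 (mod 262394).
Need 2161721⁻¹ mod 262394. Extended Euclid on (262394, 62569):
262394 = 4*62569 + 12118
62569 = 5*12118 + 1979
12118 = 6*1979 + 244
1979 = 8*244 + 27
244 = 9*27 + 1
27 = 27*1 + 0
Back-substitute:
1 = 244 − 9·27
1 = −9·1979 + 73·244
1 = 73·12118 − 447·1979
1 = −447·62569 + 2308·12118
1 = 2308·262394 − 9679·62569
2161721⁻¹ ≡ 252715 (mod 262394), so k ≡ 252715·110792 ≡ 48510 (mod 262394).
x = 1618103 + 2161721·48510 = 104866703813.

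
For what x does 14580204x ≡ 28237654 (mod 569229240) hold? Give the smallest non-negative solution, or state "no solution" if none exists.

gcd(14580204, 569229240):
569229240 = 39·14580204 + 601284
14580204 = 24·601284 + 149388
601284 = 4·149388 + 3732
149388 = 40·3732 + 108
3732 = 34·108 + 60
108 = 1·60 + 48
60 = 1·48 + 12
48 = 4·12 + 0
gcd = 12, but 12 ∤ 28237654, so the congruence has no solution.

no solution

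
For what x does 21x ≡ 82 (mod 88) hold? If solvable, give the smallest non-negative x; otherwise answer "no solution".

First find gcd(21, 88):
88 = 4×21 + 4
21 = 5×4 + 1
4 = 4×1 + 0
gcd = 1, so a unique solution mod 88 exists.
Back-substitute for the Bézout coefficients:
1 = 21 − 5·4
1 = −5·88 + 21·21
So 21·(21) ≡ 1 (mod 88), giving 21⁻¹ ≡ 21.
x ≡ 21⁻¹·82 ≡ 21·82 ≡ 50 (mod 88).

50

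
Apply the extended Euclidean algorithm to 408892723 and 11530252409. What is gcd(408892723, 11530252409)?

Euclidean algorithm:
11530252409 = 28*408892723 + 81256165
408892723 = 5*81256165 + 2611898
81256165 = 31*2611898 + 287327
2611898 = 9*287327 + 25955
287327 = 11*25955 + 1822
25955 = 14*1822 + 447
1822 = 4*447 + 34
447 = 13*34 + 5
34 = 6*5 + 4
5 = 1*4 + 1
4 = 4*1 + 0
gcd(408892723, 11530252409) = 1.
Working backward:
1 = 5 − 4
1 = −34 + 7·5
1 = 7·447 − 92·34
1 = −92·1822 + 375·447
1 = 375·25955 − 5342·1822
1 = −5342·287327 + 59137·25955
1 = 59137·2611898 − 537575·287327
1 = −537575·81256165 + 16723962·2611898
1 = 16723962·408892723 − 84157385·81256165
1 = −84157385·11530252409 + 2373130742·408892723
So 1 = (-84157385)·11530252409 + (2373130742)·408892723.

1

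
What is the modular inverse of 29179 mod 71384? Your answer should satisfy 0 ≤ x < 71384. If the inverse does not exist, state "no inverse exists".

Apply the Euclidean algorithm to 71384 and 29179:
71384 = 2·29179 + 13026
29179 = 2·13026 + 3127
13026 = 4·3127 + 518
3127 = 6·518 + 19
518 = 27·19 + 5
19 = 3·5 + 4
5 = 1·4 + 1
4 = 4·1 + 0
The gcd is 1. Working backward:
1 = 5 − 4
1 = −19 + 4·5
1 = 4·518 − 109·19
1 = −109·3127 + 658·518
1 = 658·13026 − 2741·3127
1 = −2741·29179 + 6140·13026
1 = 6140·71384 − 15021·29179
Hence 29179⁻¹ ≡ -15021 ≡ 56363 (mod 71384).

56363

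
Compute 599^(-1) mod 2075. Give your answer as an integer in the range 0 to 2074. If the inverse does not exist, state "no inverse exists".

Apply the Euclidean algorithm to 2075 and 599:
2075 = 3*599 + 278
599 = 2*278 + 43
278 = 6*43 + 20
43 = 2*20 + 3
20 = 6*3 + 2
3 = 1*2 + 1
2 = 2*1 + 0
Since gcd(599, 2075) = 1, back-substitute to write 1 as a combination:
1 = 3 − 2
1 = −20 + 7·3
1 = 7·43 − 15·20
1 = −15·278 + 97·43
1 = 97·599 − 209·278
1 = −209·2075 + 724·599
So 599·724 ≡ 1 (mod 2075).

724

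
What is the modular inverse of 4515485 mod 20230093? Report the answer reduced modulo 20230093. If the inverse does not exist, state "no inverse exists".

Euclidean algorithm on 20230093, 4515485:
20230093 = 4×4515485 + 2168153
4515485 = 2×2168153 + 179179
2168153 = 12×179179 + 18005
179179 = 9×18005 + 17134
18005 = 1×17134 + 871
17134 = 19×871 + 585
871 = 1×585 + 286
585 = 2×286 + 13
286 = 22×13 + 0
gcd(4515485, 20230093) = 13 ≠ 1, so 4515485 has no multiplicative inverse modulo 20230093.

no inverse exists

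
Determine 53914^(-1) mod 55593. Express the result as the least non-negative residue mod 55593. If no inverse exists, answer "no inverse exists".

Apply the Euclidean algorithm to 55593 and 53914:
55593 = 1·53914 + 1679
53914 = 32·1679 + 186
1679 = 9·186 + 5
186 = 37·5 + 1
5 = 5·1 + 0
gcd = 1, so the inverse exists. Back-substitute:
1 = 186 − 37·5
1 = −37·1679 + 334·186
1 = 334·53914 − 10725·1679
1 = −10725·55593 + 11059·53914
So 53914·11059 ≡ 1 (mod 55593).

11059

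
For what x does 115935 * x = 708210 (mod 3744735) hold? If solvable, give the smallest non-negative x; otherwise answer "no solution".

First find gcd(115935, 3744735):
3744735 = 32*115935 + 34815
115935 = 3*34815 + 11490
34815 = 3*11490 + 345
11490 = 33*345 + 105
345 = 3*105 + 30
105 = 3*30 + 15
30 = 2*15 + 0
gcd = 15 and 15 | 708210, so solutions exist. Divide through by 15: 7729x ≡ 47214 (mod 249649).
Now find 7729⁻¹ mod 249649:
249649 = 32·7729 + 2321
7729 = 3·2321 + 766
2321 = 3·766 + 23
766 = 33·23 + 7
23 = 3·7 + 2
7 = 3·2 + 1
2 = 2·1 + 0
Back-substitute:
1 = 7 − 3·2
1 = −3·23 + 10·7
1 = 10·766 − 333·23
1 = −333·2321 + 1009·766
1 = 1009·7729 − 3360·2321
1 = −3360·249649 + 108529·7729
So 7729⁻¹ ≡ 108529 (mod 249649).
Then x ≡ 108529·47214 ≡ 42481 (mod 249649); the smallest non-negative solution is x = 42481.

42481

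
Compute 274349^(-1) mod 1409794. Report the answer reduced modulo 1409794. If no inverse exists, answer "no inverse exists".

326651

gcd(1409794, 274349) by repeated division:
1409794 = 5·274349 + 38049
274349 = 7·38049 + 8006
38049 = 4·8006 + 6025
8006 = 1·6025 + 1981
6025 = 3·1981 + 82
1981 = 24·82 + 13
82 = 6·13 + 4
13 = 3·4 + 1
4 = 4·1 + 0
The gcd is 1. Working backward:
1 = 13 − 3·4
1 = −3·82 + 19·13
1 = 19·1981 − 459·82
1 = −459·6025 + 1396·1981
1 = 1396·8006 − 1855·6025
1 = −1855·38049 + 8816·8006
1 = 8816·274349 − 63567·38049
1 = −63567·1409794 + 326651·274349
So 274349·326651 ≡ 1 (mod 1409794).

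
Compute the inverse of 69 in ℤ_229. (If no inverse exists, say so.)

Run Euclid on (229, 69):
229 = 3·69 + 22
69 = 3·22 + 3
22 = 7·3 + 1
3 = 3·1 + 0
gcd = 1, so the inverse exists. Back-substitute:
1 = 22 − 7·3
1 = −7·69 + 22·22
1 = 22·229 − 73·69
Thus 69·(-73) ≡ 1 (mod 229); reducing, -73 mod 229 = 156.

156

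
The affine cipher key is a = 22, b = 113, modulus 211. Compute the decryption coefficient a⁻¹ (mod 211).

Run Euclid on (211, 22):
211 = 9×22 + 13
22 = 1×13 + 9
13 = 1×9 + 4
9 = 2×4 + 1
4 = 4×1 + 0
The gcd is 1. Working backward:
1 = 9 − 2·4
1 = −2·13 + 3·9
1 = 3·22 − 5·13
1 = −5·211 + 48·22
So 22·48 ≡ 1 (mod 211).

48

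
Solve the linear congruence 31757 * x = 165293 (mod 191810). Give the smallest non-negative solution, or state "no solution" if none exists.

First find gcd(31757, 191810):
191810 = 6·31757 + 1268
31757 = 25·1268 + 57
1268 = 22·57 + 14
57 = 4·14 + 1
14 = 14·1 + 0
gcd = 1, so a unique solution mod 191810 exists.
Back-substitute for the Bézout coefficients:
1 = 57 − 4·14
1 = −4·1268 + 89·57
1 = 89·31757 − 2229·1268
1 = −2229·191810 + 13463·31757
So 31757·(13463) ≡ 1 (mod 191810), giving 31757⁻¹ ≡ 13463.
x ≡ 31757⁻¹·165293 ≡ 13463·165293 ≡ 151849 (mod 191810).

151849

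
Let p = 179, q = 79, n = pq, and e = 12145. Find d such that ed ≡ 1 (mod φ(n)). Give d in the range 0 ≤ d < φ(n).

9421

φ(n) = (p−1)(q−1) = 178·78 = 13884.
Need d with 12145·d ≡ 1 (mod 13884). Apply the extended Euclidean algorithm:
13884 = 1×12145 + 1739
12145 = 6×1739 + 1711
1739 = 1×1711 + 28
1711 = 61×28 + 3
28 = 9×3 + 1
3 = 3×1 + 0
Back-substitute:
1 = 28 − 9·3
1 = −9·1711 + 550·28
1 = 550·1739 − 559·1711
1 = −559·12145 + 3904·1739
1 = 3904·13884 − 4463·12145
So 12145·(-4463) ≡ 1 (mod 13884), hence d ≡ -4463 ≡ 9421 (mod 13884).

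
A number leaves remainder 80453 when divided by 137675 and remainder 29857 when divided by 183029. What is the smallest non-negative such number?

7856366653

Write x = 80453 + 137675·k. Then 137675·k ≡ 29857 − 80453 ≡ 132433 (mod 183029).
Need 137675⁻¹ mod 183029. Extended Euclid on (183029, 137675):
183029 = 1×137675 + 45354
137675 = 3×45354 + 1613
45354 = 28×1613 + 190
1613 = 8×190 + 93
190 = 2×93 + 4
93 = 23×4 + 1
4 = 4×1 + 0
Back-substitute:
1 = 93 − 23·4
1 = −23·190 + 47·93
1 = 47·1613 − 399·190
1 = −399·45354 + 11219·1613
1 = 11219·137675 − 34056·45354
1 = −34056·183029 + 45275·137675
137675⁻¹ ≡ 45275 (mod 183029), so k ≡ 45275·132433 ≡ 57064 (mod 183029).
x = 80453 + 137675·57064 = 7856366653.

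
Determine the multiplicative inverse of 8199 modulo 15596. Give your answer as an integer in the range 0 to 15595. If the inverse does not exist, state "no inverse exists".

8887

Extended Euclidean algorithm:
15596 = 1*8199 + 7397
8199 = 1*7397 + 802
7397 = 9*802 + 179
802 = 4*179 + 86
179 = 2*86 + 7
86 = 12*7 + 2
7 = 3*2 + 1
2 = 2*1 + 0
gcd = 1, so the inverse exists. Back-substitute:
1 = 7 − 3·2
1 = −3·86 + 37·7
1 = 37·179 − 77·86
1 = −77·802 + 345·179
1 = 345·7397 − 3182·802
1 = −3182·8199 + 3527·7397
1 = 3527·15596 − 6709·8199
Thus 8199·(-6709) ≡ 1 (mod 15596); reducing, -6709 mod 15596 = 8887.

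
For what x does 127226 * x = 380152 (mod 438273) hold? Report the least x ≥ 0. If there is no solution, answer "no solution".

gcd(127226, 438273):
438273 = 3×127226 + 56595
127226 = 2×56595 + 14036
56595 = 4×14036 + 451
14036 = 31×451 + 55
451 = 8×55 + 11
55 = 5×11 + 0
gcd = 11, but 11 ∤ 380152, so the congruence has no solution.

no solution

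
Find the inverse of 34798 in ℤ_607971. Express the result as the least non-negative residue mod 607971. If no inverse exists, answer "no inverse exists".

493900

gcd(607971, 34798) by repeated division:
607971 = 17·34798 + 16405
34798 = 2·16405 + 1988
16405 = 8·1988 + 501
1988 = 3·501 + 485
501 = 1·485 + 16
485 = 30·16 + 5
16 = 3·5 + 1
5 = 5·1 + 0
gcd = 1, so the inverse exists. Back-substitute:
1 = 16 − 3·5
1 = −3·485 + 91·16
1 = 91·501 − 94·485
1 = −94·1988 + 373·501
1 = 373·16405 − 3078·1988
1 = −3078·34798 + 6529·16405
1 = 6529·607971 − 114071·34798
Hence 34798⁻¹ ≡ -114071 ≡ 493900 (mod 607971).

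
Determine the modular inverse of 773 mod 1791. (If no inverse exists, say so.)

gcd(1791, 773) by repeated division:
1791 = 2×773 + 245
773 = 3×245 + 38
245 = 6×38 + 17
38 = 2×17 + 4
17 = 4×4 + 1
4 = 4×1 + 0
The gcd is 1. Working backward:
1 = 17 − 4·4
1 = −4·38 + 9·17
1 = 9·245 − 58·38
1 = −58·773 + 183·245
1 = 183·1791 − 424·773
Thus 773·(-424) ≡ 1 (mod 1791); reducing, -424 mod 1791 = 1367.

1367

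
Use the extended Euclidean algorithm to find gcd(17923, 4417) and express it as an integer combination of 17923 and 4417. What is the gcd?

1

Repeated division:
17923 = 4×4417 + 255
4417 = 17×255 + 82
255 = 3×82 + 9
82 = 9×9 + 1
9 = 9×1 + 0
gcd(17923, 4417) = 1.
Working backward:
1 = 82 − 9·9
1 = −9·255 + 28·82
1 = 28·4417 − 485·255
1 = −485·17923 + 1968·4417
So 1 = (-485)·17923 + (1968)·4417.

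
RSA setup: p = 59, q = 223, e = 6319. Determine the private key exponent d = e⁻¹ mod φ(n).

φ(n) = (p−1)(q−1) = 58·222 = 12876.
Need d with 6319·d ≡ 1 (mod 12876). Apply the extended Euclidean algorithm:
12876 = 2·6319 + 238
6319 = 26·238 + 131
238 = 1·131 + 107
131 = 1·107 + 24
107 = 4·24 + 11
24 = 2·11 + 2
11 = 5·2 + 1
2 = 2·1 + 0
Back-substitute:
1 = 11 − 5·2
1 = −5·24 + 11·11
1 = 11·107 − 49·24
1 = −49·131 + 60·107
1 = 60·238 − 109·131
1 = −109·6319 + 2894·238
1 = 2894·12876 − 5897·6319
So 6319·(-5897) ≡ 1 (mod 12876), hence d ≡ -5897 ≡ 6979 (mod 12876).

6979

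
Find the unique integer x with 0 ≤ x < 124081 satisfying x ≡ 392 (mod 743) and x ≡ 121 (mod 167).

Write x = 392 + 743·k. Then 743·k ≡ 121 − 392 ≡ 63 (mod 167).
Need 743⁻¹ mod 167. Extended Euclid on (167, 75):
167 = 2·75 + 17
75 = 4·17 + 7
17 = 2·7 + 3
7 = 2·3 + 1
3 = 3·1 + 0
Back-substitute:
1 = 7 − 2·3
1 = −2·17 + 5·7
1 = 5·75 − 22·17
1 = −22·167 + 49·75
743⁻¹ ≡ 49 (mod 167), so k ≡ 49·63 ≡ 81 (mod 167).
x = 392 + 743·81 = 60575.

60575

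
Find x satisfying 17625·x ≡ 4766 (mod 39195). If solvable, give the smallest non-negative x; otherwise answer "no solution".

no solution

gcd(17625, 39195):
39195 = 2*17625 + 3945
17625 = 4*3945 + 1845
3945 = 2*1845 + 255
1845 = 7*255 + 60
255 = 4*60 + 15
60 = 4*15 + 0
gcd = 15, but 15 ∤ 4766, so the congruence has no solution.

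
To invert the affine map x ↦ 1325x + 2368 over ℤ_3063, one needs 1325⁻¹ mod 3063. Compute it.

2885

gcd(3063, 1325) by repeated division:
3063 = 2*1325 + 413
1325 = 3*413 + 86
413 = 4*86 + 69
86 = 1*69 + 17
69 = 4*17 + 1
17 = 17*1 + 0
gcd = 1, so the inverse exists. Back-substitute:
1 = 69 − 4·17
1 = −4·86 + 5·69
1 = 5·413 − 24·86
1 = −24·1325 + 77·413
1 = 77·3063 − 178·1325
Thus 1325·(-178) ≡ 1 (mod 3063); reducing, -178 mod 3063 = 2885.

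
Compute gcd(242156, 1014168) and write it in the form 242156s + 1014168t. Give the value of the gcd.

4

Euclidean algorithm:
1014168 = 4×242156 + 45544
242156 = 5×45544 + 14436
45544 = 3×14436 + 2236
14436 = 6×2236 + 1020
2236 = 2×1020 + 196
1020 = 5×196 + 40
196 = 4×40 + 36
40 = 1×36 + 4
36 = 9×4 + 0
gcd(242156, 1014168) = 4.
Working backward:
4 = 40 − 36
4 = −196 + 5·40
4 = 5·1020 − 26·196
4 = −26·2236 + 57·1020
4 = 57·14436 − 368·2236
4 = −368·45544 + 1161·14436
4 = 1161·242156 − 6173·45544
4 = −6173·1014168 + 25853·242156
So 4 = (-6173)·1014168 + (25853)·242156.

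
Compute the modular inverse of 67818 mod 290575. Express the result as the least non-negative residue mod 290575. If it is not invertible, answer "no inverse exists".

260107

gcd(290575, 67818) by repeated division:
290575 = 4*67818 + 19303
67818 = 3*19303 + 9909
19303 = 1*9909 + 9394
9909 = 1*9394 + 515
9394 = 18*515 + 124
515 = 4*124 + 19
124 = 6*19 + 10
19 = 1*10 + 9
10 = 1*9 + 1
9 = 9*1 + 0
Since gcd(67818, 290575) = 1, back-substitute to write 1 as a combination:
1 = 10 − 9
1 = −19 + 2·10
1 = 2·124 − 13·19
1 = −13·515 + 54·124
1 = 54·9394 − 985·515
1 = −985·9909 + 1039·9394
1 = 1039·19303 − 2024·9909
1 = −2024·67818 + 7111·19303
1 = 7111·290575 − 30468·67818
Hence 67818⁻¹ ≡ -30468 ≡ 260107 (mod 290575).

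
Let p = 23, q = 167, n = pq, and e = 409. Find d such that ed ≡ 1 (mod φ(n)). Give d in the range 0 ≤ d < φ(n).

2393

φ(n) = (p−1)(q−1) = 22·166 = 3652.
Need d with 409·d ≡ 1 (mod 3652). Apply the extended Euclidean algorithm:
3652 = 8·409 + 380
409 = 1·380 + 29
380 = 13·29 + 3
29 = 9·3 + 2
3 = 1·2 + 1
2 = 2·1 + 0
Back-substitute:
1 = 3 − 2
1 = −29 + 10·3
1 = 10·380 − 131·29
1 = −131·409 + 141·380
1 = 141·3652 − 1259·409
So 409·(-1259) ≡ 1 (mod 3652), hence d ≡ -1259 ≡ 2393 (mod 3652).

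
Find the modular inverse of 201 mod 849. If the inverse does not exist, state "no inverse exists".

Euclidean algorithm on 849, 201:
849 = 4·201 + 45
201 = 4·45 + 21
45 = 2·21 + 3
21 = 7·3 + 0
gcd(201, 849) = 3 ≠ 1, so 201 has no multiplicative inverse modulo 849.

no inverse exists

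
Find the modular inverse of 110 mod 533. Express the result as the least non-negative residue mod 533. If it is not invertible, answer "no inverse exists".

Extended Euclidean algorithm:
533 = 4·110 + 93
110 = 1·93 + 17
93 = 5·17 + 8
17 = 2·8 + 1
8 = 8·1 + 0
Since gcd(110, 533) = 1, back-substitute to write 1 as a combination:
1 = 17 − 2·8
1 = −2·93 + 11·17
1 = 11·110 − 13·93
1 = −13·533 + 63·110
So 110·63 ≡ 1 (mod 533).

63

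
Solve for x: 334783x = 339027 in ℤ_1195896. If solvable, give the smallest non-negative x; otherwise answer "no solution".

715221

First find gcd(334783, 1195896):
1195896 = 3*334783 + 191547
334783 = 1*191547 + 143236
191547 = 1*143236 + 48311
143236 = 2*48311 + 46614
48311 = 1*46614 + 1697
46614 = 27*1697 + 795
1697 = 2*795 + 107
795 = 7*107 + 46
107 = 2*46 + 15
46 = 3*15 + 1
15 = 15*1 + 0
gcd = 1, so a unique solution mod 1195896 exists.
Back-substitute for the Bézout coefficients:
1 = 46 − 3·15
1 = −3·107 + 7·46
1 = 7·795 − 52·107
1 = −52·1697 + 111·795
1 = 111·46614 − 3049·1697
1 = −3049·48311 + 3160·46614
1 = 3160·143236 − 9369·48311
1 = −9369·191547 + 12529·143236
1 = 12529·334783 − 21898·191547
1 = −21898·1195896 + 78223·334783
So 334783·(78223) ≡ 1 (mod 1195896), giving 334783⁻¹ ≡ 78223.
x ≡ 334783⁻¹·339027 ≡ 78223·339027 ≡ 715221 (mod 1195896).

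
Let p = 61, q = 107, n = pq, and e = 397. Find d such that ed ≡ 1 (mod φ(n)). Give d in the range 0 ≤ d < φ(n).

3973

φ(n) = (p−1)(q−1) = 60·106 = 6360.
Need d with 397·d ≡ 1 (mod 6360). Apply the extended Euclidean algorithm:
6360 = 16·397 + 8
397 = 49·8 + 5
8 = 1·5 + 3
5 = 1·3 + 2
3 = 1·2 + 1
2 = 2·1 + 0
Back-substitute:
1 = 3 − 2
1 = −5 + 2·3
1 = 2·8 − 3·5
1 = −3·397 + 149·8
1 = 149·6360 − 2387·397
So 397·(-2387) ≡ 1 (mod 6360), hence d ≡ -2387 ≡ 3973 (mod 6360).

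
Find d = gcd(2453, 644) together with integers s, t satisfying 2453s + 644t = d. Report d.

Euclidean algorithm:
2453 = 3·644 + 521
644 = 1·521 + 123
521 = 4·123 + 29
123 = 4·29 + 7
29 = 4·7 + 1
7 = 7·1 + 0
gcd(2453, 644) = 1.
Express as a combination:
1 = 29 − 4·7
1 = −4·123 + 17·29
1 = 17·521 − 72·123
1 = −72·644 + 89·521
1 = 89·2453 − 339·644
So 1 = (89)·2453 + (-339)·644.

1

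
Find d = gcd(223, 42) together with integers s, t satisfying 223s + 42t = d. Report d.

Apply Euclid's algorithm to 223 and 42:
223 = 5×42 + 13
42 = 3×13 + 3
13 = 4×3 + 1
3 = 3×1 + 0
gcd(223, 42) = 1.
Express as a combination:
1 = 13 − 4·3
1 = −4·42 + 13·13
1 = 13·223 − 69·42
So 1 = (13)·223 + (-69)·42.

1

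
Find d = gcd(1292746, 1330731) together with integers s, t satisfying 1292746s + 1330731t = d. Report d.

1

Apply Euclid's algorithm to 1330731 and 1292746:
1330731 = 1*1292746 + 37985
1292746 = 34*37985 + 1256
37985 = 30*1256 + 305
1256 = 4*305 + 36
305 = 8*36 + 17
36 = 2*17 + 2
17 = 8*2 + 1
2 = 2*1 + 0
gcd(1292746, 1330731) = 1.
Back-substituting:
1 = 17 − 8·2
1 = −8·36 + 17·17
1 = 17·305 − 144·36
1 = −144·1256 + 593·305
1 = 593·37985 − 17934·1256
1 = −17934·1292746 + 610349·37985
1 = 610349·1330731 − 628283·1292746
So 1 = (610349)·1330731 + (-628283)·1292746.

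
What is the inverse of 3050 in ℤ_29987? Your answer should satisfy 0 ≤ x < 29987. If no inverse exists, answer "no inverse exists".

3215

Extended Euclidean algorithm:
29987 = 9*3050 + 2537
3050 = 1*2537 + 513
2537 = 4*513 + 485
513 = 1*485 + 28
485 = 17*28 + 9
28 = 3*9 + 1
9 = 9*1 + 0
Since gcd(3050, 29987) = 1, back-substitute to write 1 as a combination:
1 = 28 − 3·9
1 = −3·485 + 52·28
1 = 52·513 − 55·485
1 = −55·2537 + 272·513
1 = 272·3050 − 327·2537
1 = −327·29987 + 3215·3050
So 3050·3215 ≡ 1 (mod 29987).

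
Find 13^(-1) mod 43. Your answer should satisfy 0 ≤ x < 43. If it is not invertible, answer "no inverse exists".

10

gcd(43, 13) by repeated division:
43 = 3×13 + 4
13 = 3×4 + 1
4 = 4×1 + 0
The gcd is 1. Working backward:
1 = 13 − 3·4
1 = −3·43 + 10·13
So 13·10 ≡ 1 (mod 43).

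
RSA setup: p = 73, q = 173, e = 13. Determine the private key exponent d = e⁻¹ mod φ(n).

7621

φ(n) = (p−1)(q−1) = 72·172 = 12384.
Need d with 13·d ≡ 1 (mod 12384). Apply the extended Euclidean algorithm:
12384 = 952×13 + 8
13 = 1×8 + 5
8 = 1×5 + 3
5 = 1×3 + 2
3 = 1×2 + 1
2 = 2×1 + 0
Back-substitute:
1 = 3 − 2
1 = −5 + 2·3
1 = 2·8 − 3·5
1 = −3·13 + 5·8
1 = 5·12384 − 4763·13
So 13·(-4763) ≡ 1 (mod 12384), hence d ≡ -4763 ≡ 7621 (mod 12384).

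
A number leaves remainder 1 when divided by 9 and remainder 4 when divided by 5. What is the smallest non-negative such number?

Write x = 1 + 9·k. Then 9·k ≡ 4 − 1 ≡ 3 (mod 5).
Need 9⁻¹ mod 5. Extended Euclid on (5, 4):
5 = 1*4 + 1
4 = 4*1 + 0
Back-substitute:
1 = 5 − 4
9⁻¹ ≡ 4 (mod 5), so k ≡ 4·3 ≡ 2 (mod 5).
x = 1 + 9·2 = 19.

19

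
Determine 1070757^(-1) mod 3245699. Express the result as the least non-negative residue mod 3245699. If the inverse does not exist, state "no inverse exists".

2496221

gcd(3245699, 1070757) by repeated division:
3245699 = 3*1070757 + 33428
1070757 = 32*33428 + 1061
33428 = 31*1061 + 537
1061 = 1*537 + 524
537 = 1*524 + 13
524 = 40*13 + 4
13 = 3*4 + 1
4 = 4*1 + 0
The gcd is 1. Working backward:
1 = 13 − 3·4
1 = −3·524 + 121·13
1 = 121·537 − 124·524
1 = −124·1061 + 245·537
1 = 245·33428 − 7719·1061
1 = −7719·1070757 + 247253·33428
1 = 247253·3245699 − 749478·1070757
Thus 1070757·(-749478) ≡ 1 (mod 3245699); reducing, -749478 mod 3245699 = 2496221.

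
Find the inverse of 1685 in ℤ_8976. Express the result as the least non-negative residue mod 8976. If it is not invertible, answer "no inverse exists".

gcd(8976, 1685) by repeated division:
8976 = 5*1685 + 551
1685 = 3*551 + 32
551 = 17*32 + 7
32 = 4*7 + 4
7 = 1*4 + 3
4 = 1*3 + 1
3 = 3*1 + 0
The gcd is 1. Working backward:
1 = 4 − 3
1 = −7 + 2·4
1 = 2·32 − 9·7
1 = −9·551 + 155·32
1 = 155·1685 − 474·551
1 = −474·8976 + 2525·1685
So 1685·2525 ≡ 1 (mod 8976).

2525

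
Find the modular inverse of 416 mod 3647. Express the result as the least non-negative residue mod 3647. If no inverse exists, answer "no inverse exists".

Run Euclid on (3647, 416):
3647 = 8×416 + 319
416 = 1×319 + 97
319 = 3×97 + 28
97 = 3×28 + 13
28 = 2×13 + 2
13 = 6×2 + 1
2 = 2×1 + 0
gcd = 1, so the inverse exists. Back-substitute:
1 = 13 − 6·2
1 = −6·28 + 13·13
1 = 13·97 − 45·28
1 = −45·319 + 148·97
1 = 148·416 − 193·319
1 = −193·3647 + 1692·416
So 416·1692 ≡ 1 (mod 3647).

1692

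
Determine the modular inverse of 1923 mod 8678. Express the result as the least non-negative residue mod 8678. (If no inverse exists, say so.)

Run Euclid on (8678, 1923):
8678 = 4*1923 + 986
1923 = 1*986 + 937
986 = 1*937 + 49
937 = 19*49 + 6
49 = 8*6 + 1
6 = 6*1 + 0
Since gcd(1923, 8678) = 1, back-substitute to write 1 as a combination:
1 = 49 − 8·6
1 = −8·937 + 153·49
1 = 153·986 − 161·937
1 = −161·1923 + 314·986
1 = 314·8678 − 1417·1923
So 1923·(-1417) ≡ 1 (mod 8678), and -1417 ≡ 7261 (mod 8678).

7261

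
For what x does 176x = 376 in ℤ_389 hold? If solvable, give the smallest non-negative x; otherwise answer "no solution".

First find gcd(176, 389):
389 = 2·176 + 37
176 = 4·37 + 28
37 = 1·28 + 9
28 = 3·9 + 1
9 = 9·1 + 0
gcd = 1, so a unique solution mod 389 exists.
Back-substitute for the Bézout coefficients:
1 = 28 − 3·9
1 = −3·37 + 4·28
1 = 4·176 − 19·37
1 = −19·389 + 42·176
So 176·(42) ≡ 1 (mod 389), giving 176⁻¹ ≡ 42.
x ≡ 176⁻¹·376 ≡ 42·376 ≡ 232 (mod 389).

232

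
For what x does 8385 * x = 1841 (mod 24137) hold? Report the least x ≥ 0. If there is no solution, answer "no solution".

First find gcd(8385, 24137):
24137 = 2·8385 + 7367
8385 = 1·7367 + 1018
7367 = 7·1018 + 241
1018 = 4·241 + 54
241 = 4·54 + 25
54 = 2·25 + 4
25 = 6·4 + 1
4 = 4·1 + 0
gcd = 1, so a unique solution mod 24137 exists.
Back-substitute for the Bézout coefficients:
1 = 25 − 6·4
1 = −6·54 + 13·25
1 = 13·241 − 58·54
1 = −58·1018 + 245·241
1 = 245·7367 − 1773·1018
1 = −1773·8385 + 2018·7367
1 = 2018·24137 − 5809·8385
So 8385·(-5809) ≡ 1 (mod 24137), giving 8385⁻¹ ≡ 18328.
x ≡ 8385⁻¹·1841 ≡ 18328·1841 ≡ 22459 (mod 24137).

22459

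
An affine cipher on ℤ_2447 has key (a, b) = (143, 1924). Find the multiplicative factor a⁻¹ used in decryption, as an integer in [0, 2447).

Extended Euclidean algorithm:
2447 = 17*143 + 16
143 = 8*16 + 15
16 = 1*15 + 1
15 = 15*1 + 0
The gcd is 1. Working backward:
1 = 16 − 15
1 = −143 + 9·16
1 = 9·2447 − 154·143
Thus 143·(-154) ≡ 1 (mod 2447); reducing, -154 mod 2447 = 2293.

2293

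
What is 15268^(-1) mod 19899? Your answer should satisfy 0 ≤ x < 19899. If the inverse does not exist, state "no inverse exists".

Euclidean algorithm on 19899, 15268:
19899 = 1×15268 + 4631
15268 = 3×4631 + 1375
4631 = 3×1375 + 506
1375 = 2×506 + 363
506 = 1×363 + 143
363 = 2×143 + 77
143 = 1×77 + 66
77 = 1×66 + 11
66 = 6×11 + 0
gcd(15268, 19899) = 11 ≠ 1, so 15268 has no multiplicative inverse modulo 19899.

no inverse exists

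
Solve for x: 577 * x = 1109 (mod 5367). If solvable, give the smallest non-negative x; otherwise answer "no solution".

First find gcd(577, 5367):
5367 = 9×577 + 174
577 = 3×174 + 55
174 = 3×55 + 9
55 = 6×9 + 1
9 = 9×1 + 0
gcd = 1, so a unique solution mod 5367 exists.
Back-substitute for the Bézout coefficients:
1 = 55 − 6·9
1 = −6·174 + 19·55
1 = 19·577 − 63·174
1 = −63·5367 + 586·577
So 577·(586) ≡ 1 (mod 5367), giving 577⁻¹ ≡ 586.
x ≡ 577⁻¹·1109 ≡ 586·1109 ≡ 467 (mod 5367).

467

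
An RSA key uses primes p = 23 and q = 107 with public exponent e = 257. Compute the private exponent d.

φ(n) = (p−1)(q−1) = 22·106 = 2332.
Need d with 257·d ≡ 1 (mod 2332). Apply the extended Euclidean algorithm:
2332 = 9*257 + 19
257 = 13*19 + 10
19 = 1*10 + 9
10 = 1*9 + 1
9 = 9*1 + 0
Back-substitute:
1 = 10 − 9
1 = −19 + 2·10
1 = 2·257 − 27·19
1 = −27·2332 + 245·257
So 257·245 ≡ 1 (mod 2332), hence d = 245.

245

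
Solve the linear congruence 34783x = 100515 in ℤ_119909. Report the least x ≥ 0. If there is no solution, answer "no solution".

First find gcd(34783, 119909):
119909 = 3·34783 + 15560
34783 = 2·15560 + 3663
15560 = 4·3663 + 908
3663 = 4·908 + 31
908 = 29·31 + 9
31 = 3·9 + 4
9 = 2·4 + 1
4 = 4·1 + 0
gcd = 1, so a unique solution mod 119909 exists.
Back-substitute for the Bézout coefficients:
1 = 9 − 2·4
1 = −2·31 + 7·9
1 = 7·908 − 205·31
1 = −205·3663 + 827·908
1 = 827·15560 − 3513·3663
1 = −3513·34783 + 7853·15560
1 = 7853·119909 − 27072·34783
So 34783·(-27072) ≡ 1 (mod 119909), giving 34783⁻¹ ≡ 92837.
x ≡ 34783⁻¹·100515 ≡ 92837·100515 ≡ 72766 (mod 119909).

72766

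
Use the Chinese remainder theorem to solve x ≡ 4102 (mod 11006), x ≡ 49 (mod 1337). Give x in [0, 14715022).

1236774

Write x = 4102 + 11006·k. Then 11006·k ≡ 49 − 4102 ≡ 1295 (mod 1337).
Need 11006⁻¹ mod 1337. Extended Euclid on (1337, 310):
1337 = 4·310 + 97
310 = 3·97 + 19
97 = 5·19 + 2
19 = 9·2 + 1
2 = 2·1 + 0
Back-substitute:
1 = 19 − 9·2
1 = −9·97 + 46·19
1 = 46·310 − 147·97
1 = −147·1337 + 634·310
11006⁻¹ ≡ 634 (mod 1337), so k ≡ 634·1295 ≡ 112 (mod 1337).
x = 4102 + 11006·112 = 1236774.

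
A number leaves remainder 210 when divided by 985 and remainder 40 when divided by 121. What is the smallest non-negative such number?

109545

Write x = 210 + 985·k. Then 985·k ≡ 40 − 210 ≡ 72 (mod 121).
Need 985⁻¹ mod 121. Extended Euclid on (121, 17):
121 = 7·17 + 2
17 = 8·2 + 1
2 = 2·1 + 0
Back-substitute:
1 = 17 − 8·2
1 = −8·121 + 57·17
985⁻¹ ≡ 57 (mod 121), so k ≡ 57·72 ≡ 111 (mod 121).
x = 210 + 985·111 = 109545.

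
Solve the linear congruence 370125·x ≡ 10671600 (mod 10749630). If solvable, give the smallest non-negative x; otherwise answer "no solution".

573052

First find gcd(370125, 10749630):
10749630 = 29·370125 + 16005
370125 = 23·16005 + 2010
16005 = 7·2010 + 1935
2010 = 1·1935 + 75
1935 = 25·75 + 60
75 = 1·60 + 15
60 = 4·15 + 0
gcd = 15 and 15 | 10671600, so solutions exist. Divide through by 15: 24675x ≡ 711440 (mod 716642).
Now find 24675⁻¹ mod 716642:
716642 = 29×24675 + 1067
24675 = 23×1067 + 134
1067 = 7×134 + 129
134 = 1×129 + 5
129 = 25×5 + 4
5 = 1×4 + 1
4 = 4×1 + 0
Back-substitute:
1 = 5 − 4
1 = −129 + 26·5
1 = 26·134 − 27·129
1 = −27·1067 + 215·134
1 = 215·24675 − 4972·1067
1 = −4972·716642 + 144403·24675
So 24675⁻¹ ≡ 144403 (mod 716642).
Then x ≡ 144403·711440 ≡ 573052 (mod 716642); the smallest non-negative solution is x = 573052.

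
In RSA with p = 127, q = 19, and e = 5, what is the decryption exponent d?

φ(n) = (p−1)(q−1) = 126·18 = 2268.
Need d with 5·d ≡ 1 (mod 2268). Apply the extended Euclidean algorithm:
2268 = 453×5 + 3
5 = 1×3 + 2
3 = 1×2 + 1
2 = 2×1 + 0
Back-substitute:
1 = 3 − 2
1 = −5 + 2·3
1 = 2·2268 − 907·5
So 5·(-907) ≡ 1 (mod 2268), hence d ≡ -907 ≡ 1361 (mod 2268).

1361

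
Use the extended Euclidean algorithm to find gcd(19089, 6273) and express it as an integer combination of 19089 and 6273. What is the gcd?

9

Euclidean algorithm:
19089 = 3·6273 + 270
6273 = 23·270 + 63
270 = 4·63 + 18
63 = 3·18 + 9
18 = 2·9 + 0
gcd(19089, 6273) = 9.
Back-substituting:
9 = 63 − 3·18
9 = −3·270 + 13·63
9 = 13·6273 − 302·270
9 = −302·19089 + 919·6273
So 9 = (-302)·19089 + (919)·6273.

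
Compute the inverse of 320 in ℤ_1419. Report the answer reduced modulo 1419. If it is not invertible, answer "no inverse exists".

980

Run Euclid on (1419, 320):
1419 = 4·320 + 139
320 = 2·139 + 42
139 = 3·42 + 13
42 = 3·13 + 3
13 = 4·3 + 1
3 = 3·1 + 0
The gcd is 1. Working backward:
1 = 13 − 4·3
1 = −4·42 + 13·13
1 = 13·139 − 43·42
1 = −43·320 + 99·139
1 = 99·1419 − 439·320
So 320·(-439) ≡ 1 (mod 1419), and -439 ≡ 980 (mod 1419).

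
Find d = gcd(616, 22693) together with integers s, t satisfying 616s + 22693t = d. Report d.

Repeated division:
22693 = 36×616 + 517
616 = 1×517 + 99
517 = 5×99 + 22
99 = 4×22 + 11
22 = 2×11 + 0
gcd(616, 22693) = 11.
Back-substituting:
11 = 99 − 4·22
11 = −4·517 + 21·99
11 = 21·616 − 25·517
11 = −25·22693 + 921·616
So 11 = (-25)·22693 + (921)·616.

11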